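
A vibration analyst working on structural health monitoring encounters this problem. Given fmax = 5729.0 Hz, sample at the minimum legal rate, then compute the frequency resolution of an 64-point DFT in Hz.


Step 1 — Nyquist sampling rate:
fs = 2 * fmax = 2 * 5729.0 = 11458.0 Hz

Step 2 — DFT bin spacing:
df = fs / N = 11458.0 / 64 = 179.0312 Hz

179.0312 Hz


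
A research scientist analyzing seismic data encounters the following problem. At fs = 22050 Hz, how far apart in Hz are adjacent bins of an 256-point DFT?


DFT frequency resolution:
df = fs / N
   = 22050 / 256
   = 86.1328 Hz

86.1328 Hz


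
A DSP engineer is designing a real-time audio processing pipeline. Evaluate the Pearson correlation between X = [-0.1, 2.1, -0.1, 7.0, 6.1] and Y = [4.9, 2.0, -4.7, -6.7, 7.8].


Pearson correlation coefficient (population):
r = cov(X,Y) / (std(X) * std(Y))
Mean X = 3.0, Mean Y = 0.66
Cov(X,Y) = -1.008
Std(X) = 3.021258, Std(Y) = 5.543501
r = -0.0602

-0.0602


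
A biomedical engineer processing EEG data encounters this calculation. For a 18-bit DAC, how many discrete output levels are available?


Number of quantization levels = 2^N
= 2^18
= 262144

262144


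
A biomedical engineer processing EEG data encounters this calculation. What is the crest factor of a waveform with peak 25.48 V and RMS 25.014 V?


Crest factor is the ratio of peak to RMS:
CF = V_peak / V_rms
   = 25.48 / 25.014
   = 1.0186

1.0186


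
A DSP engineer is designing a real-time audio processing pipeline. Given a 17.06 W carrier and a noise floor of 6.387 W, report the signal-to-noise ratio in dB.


SNR in decibels:
SNR = 10 * log10(Ps / Pn)
    = 10 * log10(17.06 / 6.387)
    = 10 * log10(2.6711)
    = 10 * 0.4267
    = 4.27 dB

4.27 dB


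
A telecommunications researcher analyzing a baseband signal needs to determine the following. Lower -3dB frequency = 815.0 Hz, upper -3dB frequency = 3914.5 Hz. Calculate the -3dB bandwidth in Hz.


Bandwidth is the difference of -3dB frequencies:
BW = f_high - f_low
   = 3914.5 - 815.0
   = 3099.5 Hz

3099.5 Hz


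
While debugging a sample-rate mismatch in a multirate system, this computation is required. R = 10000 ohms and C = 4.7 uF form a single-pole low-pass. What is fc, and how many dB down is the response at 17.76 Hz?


Step 1 — cutoff frequency:
fc = 1 / (2*pi*R*C)
C = 4.7 uF = 4.7e-06 F
fc = 1 / (2*pi*10000*4.7e-06)
   = 3.38628 Hz

Step 2 — magnitude at f = 17.76 Hz:
|H(f)| = 1 / sqrt(1 + (f/fc)^2)
f/fc = 17.76 / 3.38628 = 5.244693
|H| = 1 / sqrt(1 + 27.506805) = 0.1872948
|H|_dB = 20*log10(0.1872948) = -14.55 dB

fc = 3.38628 Hz; |H(17.76 Hz)| = -14.55 dB


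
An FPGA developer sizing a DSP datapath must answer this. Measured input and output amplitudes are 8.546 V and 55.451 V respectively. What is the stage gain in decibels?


Voltage gain in dB:
G = 20 * log10(Vout / Vin)
  = 20 * log10(55.451 / 8.546)
  = 20 * log10(6.488533)
  = 20 * 0.812146
  = 16.24 dB

16.24 dB


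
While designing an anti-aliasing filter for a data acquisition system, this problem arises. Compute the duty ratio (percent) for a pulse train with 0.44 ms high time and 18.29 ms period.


Duty cycle as a percentage:
DC = (t_on / T) * 100
   = (0.44 / 18.29) * 100
   = 0.024057 * 100
   = 2.41 %

2.41 %


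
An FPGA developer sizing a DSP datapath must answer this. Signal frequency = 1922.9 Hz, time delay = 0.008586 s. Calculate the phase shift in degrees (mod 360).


Phase shift from frequency and time delay:
phi = 360 * f * t_delay
    = 360 * 1922.9 * 0.008586
    = 5943.61 degrees
    mod 360 = 183.61 degrees

183.61 degrees


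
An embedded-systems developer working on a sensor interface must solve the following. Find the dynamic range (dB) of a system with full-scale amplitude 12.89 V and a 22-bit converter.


Dynamic range from full-scale to LSB:
V_min = V_max / 2^bits = 12.89 / 2^22
DR = 20 * log10(V_max / V_min)
   = 20 * log10(2^22)
   = 20 * 22 * log10(2)
   = 132.45 dB

132.45 dB


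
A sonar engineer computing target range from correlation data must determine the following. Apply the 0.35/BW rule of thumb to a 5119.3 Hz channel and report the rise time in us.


Rise time from bandwidth relationship:
tr = 0.35 / BW
   = 0.35 / 5119.3
   = 6.836872229e-05 s
   = 68.3687 us

68.3687 us


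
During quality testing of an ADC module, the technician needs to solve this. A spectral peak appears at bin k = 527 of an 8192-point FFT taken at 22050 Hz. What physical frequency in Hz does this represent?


Frequency of DFT bin k:
f_k = k * fs / N
    = 527 * 22050 / 8192
    = 11620350 / 8192
    = 1418.5 Hz

1418.5 Hz


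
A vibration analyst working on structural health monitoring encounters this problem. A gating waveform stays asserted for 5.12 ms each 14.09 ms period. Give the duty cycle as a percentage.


Duty cycle as a percentage:
DC = (t_on / T) * 100
   = (5.12 / 14.09) * 100
   = 0.363378 * 100
   = 36.34 %

36.34 %


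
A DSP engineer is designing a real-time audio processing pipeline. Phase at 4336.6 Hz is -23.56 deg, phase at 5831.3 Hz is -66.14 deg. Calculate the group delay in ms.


Group delay from phase difference:
tau = -d(phi)/d(omega)
d(phi) = -42.58 deg = -0.743161 rad
d(omega) = 2*pi*(5831.3 - 4336.6) = 9391.4771 rad/s
tau = -(-0.743161) / 9391.4771
    = 0.0791 ms

0.0791 ms


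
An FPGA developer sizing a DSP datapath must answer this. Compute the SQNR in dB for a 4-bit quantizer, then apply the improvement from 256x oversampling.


Step 1 — baseline SQNR at Nyquist:
SQNR_base = 6.02*N + 1.76
          = 6.02*4 + 1.76
          = 25.84 dB

Step 2 — oversampling processing gain:
G = 10*log10(OSR) = 10*log10(256) = 24.08 dB

Step 3 — total:
SQNR_total = 25.84 + 24.08 = 49.92 dB

Base SQNR = 25.84 dB; oversampled SQNR = 49.92 dB


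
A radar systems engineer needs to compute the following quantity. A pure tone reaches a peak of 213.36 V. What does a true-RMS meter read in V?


RMS voltage for a sinusoidal waveform:
V_rms = V_peak / sqrt(2)
      = 213.36 / 1.414214
      = 150.868 V

150.868 V


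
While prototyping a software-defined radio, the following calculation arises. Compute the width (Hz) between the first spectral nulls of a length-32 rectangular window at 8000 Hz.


Main lobe width for a rectangular window:
Width = 2 * fs / N
      = 2 * 8000 / 32
      = 16000 / 32
      = 500.0 Hz

500.0 Hz


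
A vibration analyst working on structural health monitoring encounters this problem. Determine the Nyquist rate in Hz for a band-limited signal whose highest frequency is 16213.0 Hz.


The Nyquist rate is twice the maximum frequency component.
fs_min = 2 * fmax
      = 2 * 16213.0
      = 32426.0 Hz

32426.0


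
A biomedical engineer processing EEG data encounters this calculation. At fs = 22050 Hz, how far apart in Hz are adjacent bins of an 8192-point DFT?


DFT frequency resolution:
df = fs / N
   = 22050 / 8192
   = 2.6917 Hz

2.6917 Hz


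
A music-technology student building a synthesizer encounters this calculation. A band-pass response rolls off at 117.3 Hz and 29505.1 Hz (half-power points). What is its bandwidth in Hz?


Bandwidth is the difference of -3dB frequencies:
BW = f_high - f_low
   = 29505.1 - 117.3
   = 29387.8 Hz

29387.8 Hz


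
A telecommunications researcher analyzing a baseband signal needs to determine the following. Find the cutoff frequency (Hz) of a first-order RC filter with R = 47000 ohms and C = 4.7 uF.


Cutoff frequency of a first-order RC filter:
fc = 1 / (2 * pi * R * C)
C = 4.7 uF = 4.7e-06 F
fc = 1 / (2 * pi * 47000 * 4.7e-06)
   = 1 / 1.387955634356
   = 0.720484 Hz

0.720484 Hz


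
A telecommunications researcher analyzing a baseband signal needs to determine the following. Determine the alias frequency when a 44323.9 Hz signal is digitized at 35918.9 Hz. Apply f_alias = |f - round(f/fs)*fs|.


Compute the nearest integer multiple of fs to the signal:
n = round(44323.9 / 35918.9) = 1
f_alias = |44323.9 - 1 * 35918.9|
        = |44323.9 - 35918.9|
        = 8405.0 Hz

8405.0


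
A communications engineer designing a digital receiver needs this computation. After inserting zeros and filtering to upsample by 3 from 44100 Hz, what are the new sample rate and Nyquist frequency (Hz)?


Step 1 — output sample rate after interpolation by L:
fs_out = L * fs_in = 3 * 44100 = 132300 Hz

Step 2 — Nyquist frequency of the output stream:
f_Nyq = fs_out / 2 = 132300 / 2 = 66150.0 Hz

fs_out = 132300 Hz; f_Nyquist = 66150.0 Hz


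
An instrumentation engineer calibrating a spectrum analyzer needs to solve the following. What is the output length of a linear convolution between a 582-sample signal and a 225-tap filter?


Linear convolution output length:
L = N + M - 1
  = 582 + 225 - 1
  = 806 samples

806


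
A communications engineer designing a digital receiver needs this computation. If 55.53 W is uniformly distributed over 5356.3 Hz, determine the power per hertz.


Power spectral density:
PSD = P / BW
    = 55.53 / 5356.3
    = 0.01036723 W/Hz

0.01036723 W/Hz


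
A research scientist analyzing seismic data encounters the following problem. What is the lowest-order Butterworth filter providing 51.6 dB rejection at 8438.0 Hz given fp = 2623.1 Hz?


Butterworth filter order formula:
n = log10(10^(A/10) - 1) / (2 * log10(f_stop/f_pass))
10^(51.6/10) - 1 = 144542.9771
f_stop/f_pass = 8438.0 / 2623.1 = 3.2168
n = 5.0845 -> ceil = 6

6


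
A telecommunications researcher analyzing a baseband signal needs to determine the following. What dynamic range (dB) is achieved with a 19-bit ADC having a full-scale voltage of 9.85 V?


Dynamic range from full-scale to LSB:
V_min = V_max / 2^bits = 9.85 / 2^19
DR = 20 * log10(V_max / V_min)
   = 20 * log10(2^19)
   = 20 * 19 * log10(2)
   = 114.39 dB

114.39 dB


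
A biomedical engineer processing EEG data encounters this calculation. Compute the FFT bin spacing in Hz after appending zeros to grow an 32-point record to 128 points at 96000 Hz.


Frequency resolution after zero-padding:
N_padded = 32 * 4 = 128
df = fs / N_padded
   = 96000 / 128
   = 750.0 Hz

750.0 Hz


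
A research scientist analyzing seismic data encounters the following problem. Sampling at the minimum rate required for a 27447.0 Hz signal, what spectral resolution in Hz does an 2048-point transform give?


Step 1 — Nyquist sampling rate:
fs = 2 * fmax = 2 * 27447.0 = 54894.0 Hz

Step 2 — DFT bin spacing:
df = fs / N = 54894.0 / 2048 = 26.8037 Hz

26.8037 Hz


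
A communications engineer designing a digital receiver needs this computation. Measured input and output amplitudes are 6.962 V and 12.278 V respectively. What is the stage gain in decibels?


Voltage gain in dB:
G = 20 * log10(Vout / Vin)
  = 20 * log10(12.278 / 6.962)
  = 20 * log10(1.763574)
  = 20 * 0.246394
  = 4.93 dB

4.93 dB


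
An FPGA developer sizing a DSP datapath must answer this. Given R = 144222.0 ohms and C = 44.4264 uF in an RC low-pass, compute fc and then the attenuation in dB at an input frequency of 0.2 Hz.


Step 1 — cutoff frequency:
fc = 1 / (2*pi*R*C)
C = 44.4264 uF = 4.44264e-05 F
fc = 1 / (2*pi*144222.0*4.44264e-05)
   = 0.0248398 Hz

Step 2 — magnitude at f = 0.2 Hz:
|H(f)| = 1 / sqrt(1 + (f/fc)^2)
f/fc = 0.2 / 0.0248398 = 8.051595
|H| = 1 / sqrt(1 + 64.828182) = 0.123252
|H|_dB = 20*log10(0.123252) = -18.18 dB

fc = 0.0248398 Hz; |H(0.2 Hz)| = -18.18 dB


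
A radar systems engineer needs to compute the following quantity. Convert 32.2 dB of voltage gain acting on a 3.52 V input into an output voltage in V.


Output voltage from dB gain:
V_out = V_in * 10^(gain_dB / 20)
      = 3.52 * 10^(32.2 / 20)
      = 3.52 * 40.738028
      = 143.3979 V

143.3979 V


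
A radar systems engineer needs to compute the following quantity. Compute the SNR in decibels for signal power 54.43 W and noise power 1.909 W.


SNR in decibels:
SNR = 10 * log10(Ps / Pn)
    = 10 * log10(54.43 / 1.909)
    = 10 * log10(28.5123)
    = 10 * 1.455
    = 14.55 dB

14.55 dB


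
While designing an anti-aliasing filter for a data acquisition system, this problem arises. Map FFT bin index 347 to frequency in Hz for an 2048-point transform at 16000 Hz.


Frequency of DFT bin k:
f_k = k * fs / N
    = 347 * 16000 / 2048
    = 5552000 / 2048
    = 2710.938 Hz

2710.938 Hz


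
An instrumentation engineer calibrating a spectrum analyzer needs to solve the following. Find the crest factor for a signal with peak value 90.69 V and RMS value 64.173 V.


Crest factor is the ratio of peak to RMS:
CF = V_peak / V_rms
   = 90.69 / 64.173
   = 1.4132

1.4132


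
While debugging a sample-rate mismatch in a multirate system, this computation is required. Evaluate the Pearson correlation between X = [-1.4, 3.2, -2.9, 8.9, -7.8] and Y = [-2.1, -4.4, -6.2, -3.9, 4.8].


Pearson correlation coefficient (population):
r = cov(X,Y) / (std(X) * std(Y))
Mean X = 0.0, Mean Y = -2.36
Cov(X,Y) = -13.062
Std(X) = 5.66851, Std(Y) = 3.810827
r = -0.6047

-0.6047


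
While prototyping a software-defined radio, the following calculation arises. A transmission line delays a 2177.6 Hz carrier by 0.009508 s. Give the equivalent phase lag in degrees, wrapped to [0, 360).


Phase shift from frequency and time delay:
phi = 360 * f * t_delay
    = 360 * 2177.6 * 0.009508
    = 7453.66 degrees
    mod 360 = 253.66 degrees

253.66 degrees


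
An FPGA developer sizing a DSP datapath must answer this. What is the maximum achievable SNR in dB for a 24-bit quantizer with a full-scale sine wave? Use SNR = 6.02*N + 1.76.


Theoretical SNR for a full-scale sinusoid:
SNR = 6.02 * N + 1.76
    = 6.02 * 24 + 1.76
    = 144.48 + 1.76
    = 146.24 dB

146.24 dB


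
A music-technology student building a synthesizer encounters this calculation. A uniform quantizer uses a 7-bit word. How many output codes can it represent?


Number of quantization levels = 2^N
= 2^7
= 128

128


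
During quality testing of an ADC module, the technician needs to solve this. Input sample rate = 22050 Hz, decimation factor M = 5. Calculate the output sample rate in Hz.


Decimation reduces the sample rate:
fs_out = fs_in / M
       = 22050 / 5
       = 4410.0 Hz

4410.0 Hz


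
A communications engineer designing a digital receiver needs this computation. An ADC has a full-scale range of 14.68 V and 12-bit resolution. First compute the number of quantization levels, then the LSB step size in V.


Step 1 — number of quantization levels:
L = 2^N = 2^12 = 4096

Step 2 — LSB step size:
delta = Vfs / L
      = 14.68 / 4096
      = 0.00358398 V

Levels = 4096; step size = 0.00358398 V


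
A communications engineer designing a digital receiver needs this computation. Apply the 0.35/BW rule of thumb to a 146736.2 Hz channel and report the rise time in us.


Rise time from bandwidth relationship:
tr = 0.35 / BW
   = 0.35 / 146736.2
   = 2.385232819e-06 s
   = 2.3852 us

2.3852 us


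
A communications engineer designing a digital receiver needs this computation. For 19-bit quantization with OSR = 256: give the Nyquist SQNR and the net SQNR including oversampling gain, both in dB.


Step 1 — baseline SQNR at Nyquist:
SQNR_base = 6.02*N + 1.76
          = 6.02*19 + 1.76
          = 116.14 dB

Step 2 — oversampling processing gain:
G = 10*log10(OSR) = 10*log10(256) = 24.08 dB

Step 3 — total:
SQNR_total = 116.14 + 24.08 = 140.22 dB

Base SQNR = 116.14 dB; oversampled SQNR = 140.22 dB


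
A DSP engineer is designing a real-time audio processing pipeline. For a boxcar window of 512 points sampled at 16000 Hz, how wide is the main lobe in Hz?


Main lobe width for a rectangular window:
Width = 2 * fs / N
      = 2 * 16000 / 512
      = 32000 / 512
      = 62.5 Hz

62.5 Hz


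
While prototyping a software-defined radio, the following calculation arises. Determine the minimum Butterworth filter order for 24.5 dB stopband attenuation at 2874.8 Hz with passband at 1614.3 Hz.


Butterworth filter order formula:
n = log10(10^(A/10) - 1) / (2 * log10(f_stop/f_pass))
10^(24.5/10) - 1 = 280.8383
f_stop/f_pass = 2874.8 / 1614.3 = 1.7808
n = 4.8847 -> ceil = 5

5


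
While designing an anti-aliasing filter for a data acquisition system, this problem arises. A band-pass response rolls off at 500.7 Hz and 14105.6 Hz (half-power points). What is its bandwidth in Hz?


Bandwidth is the difference of -3dB frequencies:
BW = f_high - f_low
   = 14105.6 - 500.7
   = 13604.9 Hz

13604.9 Hz


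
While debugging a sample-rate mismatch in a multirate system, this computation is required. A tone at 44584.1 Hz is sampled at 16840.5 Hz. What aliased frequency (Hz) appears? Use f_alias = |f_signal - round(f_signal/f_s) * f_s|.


Compute the nearest integer multiple of fs to the signal:
n = round(44584.1 / 16840.5) = 3
f_alias = |44584.1 - 3 * 16840.5|
        = |44584.1 - 50521.5|
        = 5937.4 Hz

5937.4


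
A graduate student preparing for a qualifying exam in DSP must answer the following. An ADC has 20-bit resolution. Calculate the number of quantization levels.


Number of quantization levels = 2^N
= 2^20
= 1048576

1048576


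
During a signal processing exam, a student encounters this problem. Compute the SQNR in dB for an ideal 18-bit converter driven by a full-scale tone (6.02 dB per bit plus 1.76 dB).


Theoretical SNR for a full-scale sinusoid:
SNR = 6.02 * N + 1.76
    = 6.02 * 18 + 1.76
    = 108.36 + 1.76
    = 110.12 dB

110.12 dB


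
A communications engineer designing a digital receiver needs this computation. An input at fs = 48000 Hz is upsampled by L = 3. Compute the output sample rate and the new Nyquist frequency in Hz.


Step 1 — output sample rate after interpolation by L:
fs_out = L * fs_in = 3 * 48000 = 144000 Hz

Step 2 — Nyquist frequency of the output stream:
f_Nyq = fs_out / 2 = 144000 / 2 = 72000.0 Hz

fs_out = 144000 Hz; f_Nyquist = 72000.0 Hz


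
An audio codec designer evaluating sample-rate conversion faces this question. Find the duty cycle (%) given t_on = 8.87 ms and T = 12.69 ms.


Duty cycle as a percentage:
DC = (t_on / T) * 100
   = (8.87 / 12.69) * 100
   = 0.698976 * 100
   = 69.9 %

69.9 %


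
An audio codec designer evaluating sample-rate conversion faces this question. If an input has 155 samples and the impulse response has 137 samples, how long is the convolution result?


Linear convolution output length:
L = N + M - 1
  = 155 + 137 - 1
  = 291 samples

291


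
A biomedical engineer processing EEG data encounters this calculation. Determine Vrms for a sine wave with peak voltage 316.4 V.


RMS voltage for a sinusoidal waveform:
V_rms = V_peak / sqrt(2)
      = 316.4 / 1.414214
      = 223.729 V

223.729 V


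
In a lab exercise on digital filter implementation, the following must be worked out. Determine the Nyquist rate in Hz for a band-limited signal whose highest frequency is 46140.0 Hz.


The Nyquist rate is twice the maximum frequency component.
fs_min = 2 * fmax
      = 2 * 46140.0
      = 92280.0 Hz

92280.0


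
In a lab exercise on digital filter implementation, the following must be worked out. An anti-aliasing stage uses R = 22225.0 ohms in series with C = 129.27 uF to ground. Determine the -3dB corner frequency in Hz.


Cutoff frequency of a first-order RC filter:
fc = 1 / (2 * pi * R * C)
C = 129.27 uF = 0.00012927 F
fc = 1 / (2 * pi * 22225.0 * 0.00012927)
   = 1 / 18.051753179549
   = 0.055396 Hz

0.055396 Hz


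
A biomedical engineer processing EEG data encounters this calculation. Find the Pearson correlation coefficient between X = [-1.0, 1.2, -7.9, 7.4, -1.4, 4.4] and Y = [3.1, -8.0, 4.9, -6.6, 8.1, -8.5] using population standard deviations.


Pearson correlation coefficient (population):
r = cov(X,Y) / (std(X) * std(Y))
Mean X = 0.45, Mean Y = -1.1667
Cov(X,Y) = -24.306667
Std(X) = 4.82554, Std(Y) = 6.719044
r = -0.7497

-0.7497


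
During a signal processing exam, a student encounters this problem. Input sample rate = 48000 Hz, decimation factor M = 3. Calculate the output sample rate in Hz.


Decimation reduces the sample rate:
fs_out = fs_in / M
       = 48000 / 3
       = 16000.0 Hz

16000.0 Hz


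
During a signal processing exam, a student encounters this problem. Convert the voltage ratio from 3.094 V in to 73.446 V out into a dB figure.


Voltage gain in dB:
G = 20 * log10(Vout / Vin)
  = 20 * log10(73.446 / 3.094)
  = 20 * log10(23.738203)
  = 20 * 1.375448
  = 27.51 dB

27.51 dB


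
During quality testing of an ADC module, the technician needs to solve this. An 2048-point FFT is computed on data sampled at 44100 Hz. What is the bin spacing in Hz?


DFT frequency resolution:
df = fs / N
   = 44100 / 2048
   = 21.5332 Hz

21.5332 Hz


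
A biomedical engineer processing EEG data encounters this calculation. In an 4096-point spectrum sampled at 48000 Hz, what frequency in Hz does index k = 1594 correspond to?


Frequency of DFT bin k:
f_k = k * fs / N
    = 1594 * 48000 / 4096
    = 76512000 / 4096
    = 18679.688 Hz

18679.688 Hz


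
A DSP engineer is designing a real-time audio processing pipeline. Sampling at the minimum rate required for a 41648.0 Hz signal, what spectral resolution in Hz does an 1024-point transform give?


Step 1 — Nyquist sampling rate:
fs = 2 * fmax = 2 * 41648.0 = 83296.0 Hz

Step 2 — DFT bin spacing:
df = fs / N = 83296.0 / 1024 = 81.3438 Hz

81.3438 Hz


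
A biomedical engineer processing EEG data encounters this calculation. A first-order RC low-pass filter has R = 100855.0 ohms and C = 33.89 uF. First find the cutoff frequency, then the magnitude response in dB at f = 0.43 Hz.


Step 1 — cutoff frequency:
fc = 1 / (2*pi*R*C)
C = 33.89 uF = 3.389e-05 F
fc = 1 / (2*pi*100855.0*3.389e-05)
   = 0.0465641 Hz

Step 2 — magnitude at f = 0.43 Hz:
|H(f)| = 1 / sqrt(1 + (f/fc)^2)
f/fc = 0.43 / 0.0465641 = 9.234582
|H| = 1 / sqrt(1 + 85.277505) = 0.1076592
|H|_dB = 20*log10(0.1076592) = -19.36 dB

fc = 0.0465641 Hz; |H(0.43 Hz)| = -19.36 dB


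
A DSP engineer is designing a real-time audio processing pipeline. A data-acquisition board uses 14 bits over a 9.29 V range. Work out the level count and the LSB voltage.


Step 1 — number of quantization levels:
L = 2^N = 2^14 = 16384

Step 2 — LSB step size:
delta = Vfs / L
      = 9.29 / 16384
      = 0.00056702 V

Levels = 16384; step size = 0.00056702 V


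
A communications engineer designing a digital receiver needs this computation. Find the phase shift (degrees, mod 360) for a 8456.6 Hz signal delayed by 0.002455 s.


Phase shift from frequency and time delay:
phi = 360 * f * t_delay
    = 360 * 8456.6 * 0.002455
    = 7473.94 degrees
    mod 360 = 273.94 degrees

273.94 degrees


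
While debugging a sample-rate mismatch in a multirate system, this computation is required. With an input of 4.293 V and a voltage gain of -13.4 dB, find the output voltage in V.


Output voltage from dB gain:
V_out = V_in * 10^(gain_dB / 20)
      = 4.293 * 10^(-13.4 / 20)
      = 4.293 * 0.213796
      = 0.9178 V

0.9178 V


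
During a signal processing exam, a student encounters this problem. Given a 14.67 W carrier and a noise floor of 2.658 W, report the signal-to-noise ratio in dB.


SNR in decibels:
SNR = 10 * log10(Ps / Pn)
    = 10 * log10(14.67 / 2.658)
    = 10 * log10(5.5192)
    = 10 * 0.7419
    = 7.42 dB

7.42 dB


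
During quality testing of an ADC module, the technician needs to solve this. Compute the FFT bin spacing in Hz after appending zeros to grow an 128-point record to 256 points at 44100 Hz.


Frequency resolution after zero-padding:
N_padded = 128 * 2 = 256
df = fs / N_padded
   = 44100 / 256
   = 172.2656 Hz

172.2656 Hz


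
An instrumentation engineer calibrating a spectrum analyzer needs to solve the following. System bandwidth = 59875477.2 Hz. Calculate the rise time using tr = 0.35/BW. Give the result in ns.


Rise time from bandwidth relationship:
tr = 0.35 / BW
   = 0.35 / 59875477.2
   = 5.845464894e-09 s
   = 5.8455 ns

5.8455 ns


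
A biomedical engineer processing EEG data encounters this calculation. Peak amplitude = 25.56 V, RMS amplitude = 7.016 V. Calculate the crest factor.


Crest factor is the ratio of peak to RMS:
CF = V_peak / V_rms
   = 25.56 / 7.016
   = 3.6431

3.6431


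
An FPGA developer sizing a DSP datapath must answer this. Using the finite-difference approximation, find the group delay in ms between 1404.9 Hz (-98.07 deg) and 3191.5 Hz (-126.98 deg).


Group delay from phase difference:
tau = -d(phi)/d(omega)
d(phi) = -28.91 deg = -0.504575 rad
d(omega) = 2*pi*(3191.5 - 1404.9) = 11225.5389 rad/s
tau = -(-0.504575) / 11225.5389
    = 0.0449 ms

0.0449 ms


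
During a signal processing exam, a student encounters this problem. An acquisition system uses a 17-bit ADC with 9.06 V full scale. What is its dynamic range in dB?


Dynamic range from full-scale to LSB:
V_min = V_max / 2^bits = 9.06 / 2^17
DR = 20 * log10(V_max / V_min)
   = 20 * log10(2^17)
   = 20 * 17 * log10(2)
   = 102.35 dB

102.35 dB


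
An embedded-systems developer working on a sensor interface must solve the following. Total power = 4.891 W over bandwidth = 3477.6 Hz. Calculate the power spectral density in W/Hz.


Power spectral density:
PSD = P / BW
    = 4.891 / 3477.6
    = 0.00140643 W/Hz

0.00140643 W/Hz


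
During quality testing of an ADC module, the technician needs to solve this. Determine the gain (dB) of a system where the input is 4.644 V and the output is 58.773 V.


Voltage gain in dB:
G = 20 * log10(Vout / Vin)
  = 20 * log10(58.773 / 4.644)
  = 20 * log10(12.655685)
  = 20 * 1.102286
  = 22.05 dB

22.05 dB


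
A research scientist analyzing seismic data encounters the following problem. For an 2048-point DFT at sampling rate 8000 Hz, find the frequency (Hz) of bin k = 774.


Frequency of DFT bin k:
f_k = k * fs / N
    = 774 * 8000 / 2048
    = 6192000 / 2048
    = 3023.438 Hz

3023.438 Hz


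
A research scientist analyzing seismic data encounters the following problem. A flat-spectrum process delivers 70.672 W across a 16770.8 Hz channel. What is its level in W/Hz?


Power spectral density:
PSD = P / BW
    = 70.672 / 16770.8
    = 0.00421399 W/Hz

0.00421399 W/Hz


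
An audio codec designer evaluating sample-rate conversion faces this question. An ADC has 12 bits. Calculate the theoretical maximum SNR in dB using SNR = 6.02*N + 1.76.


Theoretical SNR for a full-scale sinusoid:
SNR = 6.02 * N + 1.76
    = 6.02 * 12 + 1.76
    = 72.24 + 1.76
    = 74.0 dB

74.0 dB


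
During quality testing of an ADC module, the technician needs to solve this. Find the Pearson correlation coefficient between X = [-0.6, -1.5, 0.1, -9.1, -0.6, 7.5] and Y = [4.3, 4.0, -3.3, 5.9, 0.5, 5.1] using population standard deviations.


Pearson correlation coefficient (population):
r = cov(X,Y) / (std(X) * std(Y))
Mean X = -0.7, Mean Y = 2.75
Cov(X,Y) = -2.183333
Std(X) = 4.814907, Std(Y) = 3.190481
r = -0.1421

-0.1421


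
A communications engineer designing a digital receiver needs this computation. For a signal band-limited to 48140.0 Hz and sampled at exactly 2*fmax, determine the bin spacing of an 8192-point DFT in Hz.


Step 1 — Nyquist sampling rate:
fs = 2 * fmax = 2 * 48140.0 = 96280.0 Hz

Step 2 — DFT bin spacing:
df = fs / N = 96280.0 / 8192 = 11.7529 Hz

11.7529 Hz


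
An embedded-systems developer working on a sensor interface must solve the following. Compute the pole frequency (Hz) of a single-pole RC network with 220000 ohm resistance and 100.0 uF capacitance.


Cutoff frequency of a first-order RC filter:
fc = 1 / (2 * pi * R * C)
C = 100.0 uF = 0.0001 F
fc = 1 / (2 * pi * 220000 * 0.0001)
   = 1 / 138.23007675795
   = 0.007234 Hz

0.007234 Hz


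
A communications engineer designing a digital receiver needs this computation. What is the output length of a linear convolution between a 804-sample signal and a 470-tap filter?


Linear convolution output length:
L = N + M - 1
  = 804 + 470 - 1
  = 1273 samples

1273


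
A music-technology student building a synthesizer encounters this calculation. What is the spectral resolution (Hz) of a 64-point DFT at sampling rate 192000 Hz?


DFT frequency resolution:
df = fs / N
   = 192000 / 64
   = 3000.0 Hz

3000.0 Hz


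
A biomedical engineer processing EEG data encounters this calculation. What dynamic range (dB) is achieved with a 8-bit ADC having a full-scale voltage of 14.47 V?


Dynamic range from full-scale to LSB:
V_min = V_max / 2^bits = 14.47 / 2^8
DR = 20 * log10(V_max / V_min)
   = 20 * log10(2^8)
   = 20 * 8 * log10(2)
   = 48.16 dB

48.16 dB


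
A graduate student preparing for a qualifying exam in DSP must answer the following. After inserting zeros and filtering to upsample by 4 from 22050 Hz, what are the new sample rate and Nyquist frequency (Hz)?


Step 1 — output sample rate after interpolation by L:
fs_out = L * fs_in = 4 * 22050 = 88200 Hz

Step 2 — Nyquist frequency of the output stream:
f_Nyq = fs_out / 2 = 88200 / 2 = 44100.0 Hz

fs_out = 88200 Hz; f_Nyquist = 44100.0 Hz


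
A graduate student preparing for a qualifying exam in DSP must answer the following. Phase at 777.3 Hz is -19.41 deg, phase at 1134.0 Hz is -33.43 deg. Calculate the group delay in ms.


Group delay from phase difference:
tau = -d(phi)/d(omega)
d(phi) = -14.02 deg = -0.244695 rad
d(omega) = 2*pi*(1134.0 - 777.3) = 2241.2122 rad/s
tau = -(-0.244695) / 2241.2122
    = 0.1092 ms

0.1092 ms


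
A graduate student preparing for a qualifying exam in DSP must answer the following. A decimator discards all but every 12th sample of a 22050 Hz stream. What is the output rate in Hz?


Decimation reduces the sample rate:
fs_out = fs_in / M
       = 22050 / 12
       = 1837.5 Hz

1837.5 Hz


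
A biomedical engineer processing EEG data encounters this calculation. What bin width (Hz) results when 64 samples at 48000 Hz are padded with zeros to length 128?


Frequency resolution after zero-padding:
N_padded = 64 * 2 = 128
df = fs / N_padded
   = 48000 / 128
   = 375.0 Hz

375.0 Hz


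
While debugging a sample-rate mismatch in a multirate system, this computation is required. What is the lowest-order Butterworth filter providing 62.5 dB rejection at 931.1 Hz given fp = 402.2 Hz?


Butterworth filter order formula:
n = log10(10^(A/10) - 1) / (2 * log10(f_stop/f_pass))
10^(62.5/10) - 1 = 1778278.41
f_stop/f_pass = 931.1 / 402.2 = 2.315
n = 8.5721 -> ceil = 9

9


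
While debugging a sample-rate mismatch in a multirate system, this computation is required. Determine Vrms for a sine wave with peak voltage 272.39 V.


RMS voltage for a sinusoidal waveform:
V_rms = V_peak / sqrt(2)
      = 272.39 / 1.414214
      = 192.609 V

192.609 V


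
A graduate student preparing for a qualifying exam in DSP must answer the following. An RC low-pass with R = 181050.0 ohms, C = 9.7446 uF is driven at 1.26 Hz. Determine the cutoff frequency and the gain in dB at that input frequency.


Step 1 — cutoff frequency:
fc = 1 / (2*pi*R*C)
C = 9.7446 uF = 9.7446e-06 F
fc = 1 / (2*pi*181050.0*9.7446e-06)
   = 0.0902106 Hz

Step 2 — magnitude at f = 1.26 Hz:
|H(f)| = 1 / sqrt(1 + (f/fc)^2)
f/fc = 1.26 / 0.0902106 = 13.967316
|H| = 1 / sqrt(1 + 195.085916) = 0.0714129
|H|_dB = 20*log10(0.0714129) = -22.92 dB

fc = 0.0902106 Hz; |H(1.26 Hz)| = -22.92 dB


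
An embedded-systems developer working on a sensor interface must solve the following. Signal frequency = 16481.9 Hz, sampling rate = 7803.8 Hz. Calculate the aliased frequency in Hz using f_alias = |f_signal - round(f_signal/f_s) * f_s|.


Compute the nearest integer multiple of fs to the signal:
n = round(16481.9 / 7803.8) = 2
f_alias = |16481.9 - 2 * 7803.8|
        = |16481.9 - 15607.6|
        = 874.3 Hz

874.3


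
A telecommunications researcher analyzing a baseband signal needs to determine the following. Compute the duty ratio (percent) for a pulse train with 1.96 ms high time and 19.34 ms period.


Duty cycle as a percentage:
DC = (t_on / T) * 100
   = (1.96 / 19.34) * 100
   = 0.101344 * 100
   = 10.13 %

10.13 %


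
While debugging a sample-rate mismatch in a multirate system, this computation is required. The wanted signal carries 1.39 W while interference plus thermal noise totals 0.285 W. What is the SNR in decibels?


SNR in decibels:
SNR = 10 * log10(Ps / Pn)
    = 10 * log10(1.39 / 0.285)
    = 10 * log10(4.8772)
    = 10 * 0.6882
    = 6.88 dB

6.88 dB


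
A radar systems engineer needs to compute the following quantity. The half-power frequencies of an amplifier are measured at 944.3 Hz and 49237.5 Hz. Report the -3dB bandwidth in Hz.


Bandwidth is the difference of -3dB frequencies:
BW = f_high - f_low
   = 49237.5 - 944.3
   = 48293.2 Hz

48293.2 Hz


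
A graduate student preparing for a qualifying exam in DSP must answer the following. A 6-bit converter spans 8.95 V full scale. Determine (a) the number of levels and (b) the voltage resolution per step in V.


Step 1 — number of quantization levels:
L = 2^N = 2^6 = 64

Step 2 — LSB step size:
delta = Vfs / L
      = 8.95 / 64
      = 0.13984375 V

Levels = 64; step size = 0.13984375 V


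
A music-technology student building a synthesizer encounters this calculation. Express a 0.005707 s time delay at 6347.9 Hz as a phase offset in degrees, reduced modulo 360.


Phase shift from frequency and time delay:
phi = 360 * f * t_delay
    = 360 * 6347.9 * 0.005707
    = 13041.89 degrees
    mod 360 = 81.89 degrees

81.89 degrees


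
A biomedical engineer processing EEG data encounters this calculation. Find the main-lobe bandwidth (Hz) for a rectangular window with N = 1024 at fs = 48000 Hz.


Main lobe width for a rectangular window:
Width = 2 * fs / N
      = 2 * 48000 / 1024
      = 96000 / 1024
      = 93.75 Hz

93.75 Hz


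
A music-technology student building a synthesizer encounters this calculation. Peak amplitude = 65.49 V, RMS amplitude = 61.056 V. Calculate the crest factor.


Crest factor is the ratio of peak to RMS:
CF = V_peak / V_rms
   = 65.49 / 61.056
   = 1.0726

1.0726


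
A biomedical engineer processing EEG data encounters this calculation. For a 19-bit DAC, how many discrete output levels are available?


Number of quantization levels = 2^N
= 2^19
= 524288

524288


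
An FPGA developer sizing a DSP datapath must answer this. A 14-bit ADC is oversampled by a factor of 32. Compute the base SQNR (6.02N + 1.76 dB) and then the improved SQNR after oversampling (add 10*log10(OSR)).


Step 1 — baseline SQNR at Nyquist:
SQNR_base = 6.02*N + 1.76
          = 6.02*14 + 1.76
          = 86.04 dB

Step 2 — oversampling processing gain:
G = 10*log10(OSR) = 10*log10(32) = 15.05 dB

Step 3 — total:
SQNR_total = 86.04 + 15.05 = 101.09 dB

Base SQNR = 86.04 dB; oversampled SQNR = 101.09 dB


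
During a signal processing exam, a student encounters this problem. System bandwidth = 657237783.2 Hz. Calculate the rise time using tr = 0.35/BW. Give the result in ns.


Rise time from bandwidth relationship:
tr = 0.35 / BW
   = 0.35 / 657237783.2
   = 5.3253177e-10 s
   = 0.5325 ns

0.5325 ns


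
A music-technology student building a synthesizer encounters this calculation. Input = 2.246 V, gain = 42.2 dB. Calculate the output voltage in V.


Output voltage from dB gain:
V_out = V_in * 10^(gain_dB / 20)
      = 2.246 * 10^(42.2 / 20)
      = 2.246 * 128.824955
      = 289.3408 V

289.3408 V


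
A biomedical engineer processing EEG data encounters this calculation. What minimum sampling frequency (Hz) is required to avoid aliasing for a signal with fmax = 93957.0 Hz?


The Nyquist rate is twice the maximum frequency component.
fs_min = 2 * fmax
      = 2 * 93957.0
      = 187914.0 Hz

187914.0


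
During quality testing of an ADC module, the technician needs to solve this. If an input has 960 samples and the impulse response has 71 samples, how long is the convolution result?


Linear convolution output length:
L = N + M - 1
  = 960 + 71 - 1
  = 1030 samples

1030


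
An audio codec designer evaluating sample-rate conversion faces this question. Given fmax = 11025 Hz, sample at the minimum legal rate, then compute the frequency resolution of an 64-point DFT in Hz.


Step 1 — Nyquist sampling rate:
fs = 2 * fmax = 2 * 11025 = 22050 Hz

Step 2 — DFT bin spacing:
df = fs / N = 22050 / 64 = 344.5312 Hz

344.5312 Hz


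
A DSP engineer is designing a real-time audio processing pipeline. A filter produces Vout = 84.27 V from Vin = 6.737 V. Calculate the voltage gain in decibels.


Voltage gain in dB:
G = 20 * log10(Vout / Vin)
  = 20 * log10(84.27 / 6.737)
  = 20 * log10(12.508535)
  = 20 * 1.097206
  = 21.94 dB

21.94 dB


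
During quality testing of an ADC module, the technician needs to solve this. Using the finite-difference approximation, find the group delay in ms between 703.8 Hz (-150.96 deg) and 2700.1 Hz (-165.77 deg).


Group delay from phase difference:
tau = -d(phi)/d(omega)
d(phi) = -14.81 deg = -0.258483 rad
d(omega) = 2*pi*(2700.1 - 703.8) = 12543.1228 rad/s
tau = -(-0.258483) / 12543.1228
    = 0.0206 ms

0.0206 ms


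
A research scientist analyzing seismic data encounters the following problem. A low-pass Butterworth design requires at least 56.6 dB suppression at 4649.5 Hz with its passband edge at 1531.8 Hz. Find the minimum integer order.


Butterworth filter order formula:
n = log10(10^(A/10) - 1) / (2 * log10(f_stop/f_pass))
10^(56.6/10) - 1 = 457087.1896
f_stop/f_pass = 4649.5 / 1531.8 = 3.0353
n = 5.8689 -> ceil = 6

6


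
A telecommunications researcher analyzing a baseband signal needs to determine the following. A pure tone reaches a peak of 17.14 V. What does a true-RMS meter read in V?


RMS voltage for a sinusoidal waveform:
V_rms = V_peak / sqrt(2)
      = 17.14 / 1.414214
      = 12.12 V

12.12 V


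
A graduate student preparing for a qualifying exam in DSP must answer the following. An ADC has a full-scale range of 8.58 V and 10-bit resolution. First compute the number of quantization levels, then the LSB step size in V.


Step 1 — number of quantization levels:
L = 2^N = 2^10 = 1024

Step 2 — LSB step size:
delta = Vfs / L
      = 8.58 / 1024
      = 0.00837891 V

Levels = 1024; step size = 0.00837891 V


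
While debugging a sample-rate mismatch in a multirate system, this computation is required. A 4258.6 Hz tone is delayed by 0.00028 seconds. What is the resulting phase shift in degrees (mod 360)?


Phase shift from frequency and time delay:
phi = 360 * f * t_delay
    = 360 * 4258.6 * 0.00028
    = 429.27 degrees
    mod 360 = 69.27 degrees

69.27 degrees


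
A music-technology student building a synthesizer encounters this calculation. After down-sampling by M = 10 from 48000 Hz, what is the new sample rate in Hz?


Decimation reduces the sample rate:
fs_out = fs_in / M
       = 48000 / 10
       = 4800.0 Hz

4800.0 Hz


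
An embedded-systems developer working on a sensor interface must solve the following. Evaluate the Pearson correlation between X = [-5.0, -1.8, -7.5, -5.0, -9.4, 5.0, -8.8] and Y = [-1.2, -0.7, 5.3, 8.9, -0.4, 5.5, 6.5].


Pearson correlation coefficient (population):
r = cov(X,Y) / (std(X) * std(Y))
Mean X = -4.6429, Mean Y = 3.4143
Cov(X,Y) = 1.147755
Std(X) = 4.619789, Std(Y) = 3.785094
r = 0.0656

0.0656


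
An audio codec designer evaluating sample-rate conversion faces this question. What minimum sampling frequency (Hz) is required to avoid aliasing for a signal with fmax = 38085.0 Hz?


The Nyquist rate is twice the maximum frequency component.
fs_min = 2 * fmax
      = 2 * 38085.0
      = 76170.0 Hz

76170.0


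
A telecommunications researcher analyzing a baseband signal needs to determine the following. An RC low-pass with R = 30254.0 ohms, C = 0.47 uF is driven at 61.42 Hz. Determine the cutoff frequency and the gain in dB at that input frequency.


Step 1 — cutoff frequency:
fc = 1 / (2*pi*R*C)
C = 0.47 uF = 4.7e-07 F
fc = 1 / (2*pi*30254.0*4.7e-07)
   = 11.1928 Hz

Step 2 — magnitude at f = 61.42 Hz:
|H(f)| = 1 / sqrt(1 + (f/fc)^2)
f/fc = 61.42 / 11.1928 = 5.487456
|H| = 1 / sqrt(1 + 30.112173) = 0.1792812
|H|_dB = 20*log10(0.1792812) = -14.93 dB

fc = 11.1928 Hz; |H(61.42 Hz)| = -14.93 dB
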